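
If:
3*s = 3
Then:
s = 1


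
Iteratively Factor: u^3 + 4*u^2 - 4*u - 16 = (u + 4)*(u^2 - 4) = (u - 2)*(u + 4)*(u + 2)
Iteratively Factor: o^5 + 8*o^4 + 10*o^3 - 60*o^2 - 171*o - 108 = (o + 3)*(o^4 + 5*o^3 - 5*o^2 - 45*o - 36) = (o - 3)*(o + 3)*(o^3 + 8*o^2 + 19*o + 12) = (o - 3)*(o + 3)*(o + 4)*(o^2 + 4*o + 3) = (o - 3)*(o + 3)^2*(o + 4)*(o + 1)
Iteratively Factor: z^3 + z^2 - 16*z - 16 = (z + 1)*(z^2 - 16) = (z - 4)*(z + 1)*(z + 4)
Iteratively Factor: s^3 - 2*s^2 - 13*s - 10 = (s - 5)*(s^2 + 3*s + 2) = (s - 5)*(s + 1)*(s + 2)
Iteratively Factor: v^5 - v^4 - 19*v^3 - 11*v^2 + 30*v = (v - 1)*(v^4 - 19*v^2 - 30*v) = v*(v - 1)*(v^3 - 19*v - 30) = v*(v - 1)*(v + 3)*(v^2 - 3*v - 10) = v*(v - 1)*(v + 2)*(v + 3)*(v - 5)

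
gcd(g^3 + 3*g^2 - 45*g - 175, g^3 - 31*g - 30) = g + 5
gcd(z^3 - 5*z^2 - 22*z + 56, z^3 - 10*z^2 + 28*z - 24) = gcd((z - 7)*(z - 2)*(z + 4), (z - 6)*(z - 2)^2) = z - 2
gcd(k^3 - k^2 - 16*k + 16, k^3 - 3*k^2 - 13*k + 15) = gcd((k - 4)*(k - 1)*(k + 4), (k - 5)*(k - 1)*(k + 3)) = k - 1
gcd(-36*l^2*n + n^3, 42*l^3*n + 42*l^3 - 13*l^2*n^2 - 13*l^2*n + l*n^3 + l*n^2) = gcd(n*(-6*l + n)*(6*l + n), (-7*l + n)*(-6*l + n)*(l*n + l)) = 6*l - n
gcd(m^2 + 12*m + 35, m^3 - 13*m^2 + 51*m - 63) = 1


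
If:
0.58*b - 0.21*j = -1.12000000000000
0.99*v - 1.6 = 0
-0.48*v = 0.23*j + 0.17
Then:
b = -3.42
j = -4.11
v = 1.62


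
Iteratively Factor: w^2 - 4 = (w + 2)*(w - 2)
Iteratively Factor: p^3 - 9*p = (p + 3)*(p^2 - 3*p) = p*(p + 3)*(p - 3)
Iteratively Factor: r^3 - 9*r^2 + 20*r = (r - 4)*(r^2 - 5*r) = r*(r - 4)*(r - 5)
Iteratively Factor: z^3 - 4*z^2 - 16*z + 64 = (z - 4)*(z^2 - 16) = (z - 4)*(z + 4)*(z - 4)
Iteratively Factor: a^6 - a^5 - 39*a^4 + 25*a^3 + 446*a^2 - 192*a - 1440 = (a - 3)*(a^5 + 2*a^4 - 33*a^3 - 74*a^2 + 224*a + 480) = (a - 3)^2*(a^4 + 5*a^3 - 18*a^2 - 128*a - 160) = (a - 3)^2*(a + 4)*(a^3 + a^2 - 22*a - 40) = (a - 3)^2*(a + 4)^2*(a^2 - 3*a - 10) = (a - 3)^2*(a + 2)*(a + 4)^2*(a - 5)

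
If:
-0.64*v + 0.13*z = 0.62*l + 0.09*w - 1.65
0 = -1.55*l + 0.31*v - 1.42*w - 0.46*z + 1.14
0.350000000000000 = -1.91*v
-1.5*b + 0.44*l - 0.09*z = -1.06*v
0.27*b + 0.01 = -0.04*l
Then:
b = 0.29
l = -2.24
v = -0.18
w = 9.04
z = -18.01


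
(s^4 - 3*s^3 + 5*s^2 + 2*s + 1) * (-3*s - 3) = -3*s^5 + 6*s^4 - 6*s^3 - 21*s^2 - 9*s - 3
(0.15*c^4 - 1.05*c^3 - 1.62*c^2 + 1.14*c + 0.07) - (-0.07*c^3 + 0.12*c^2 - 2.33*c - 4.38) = 0.15*c^4 - 0.98*c^3 - 1.74*c^2 + 3.47*c + 4.45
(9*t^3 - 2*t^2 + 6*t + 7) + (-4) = 9*t^3 - 2*t^2 + 6*t + 3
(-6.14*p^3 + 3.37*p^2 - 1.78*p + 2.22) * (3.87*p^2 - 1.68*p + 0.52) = -23.7618*p^5 + 23.3571*p^4 - 15.743*p^3 + 13.3342*p^2 - 4.6552*p + 1.1544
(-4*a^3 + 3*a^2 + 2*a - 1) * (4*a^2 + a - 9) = -16*a^5 + 8*a^4 + 47*a^3 - 29*a^2 - 19*a + 9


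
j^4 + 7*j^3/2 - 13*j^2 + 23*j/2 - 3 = (j - 1)^2*(j - 1/2)*(j + 6)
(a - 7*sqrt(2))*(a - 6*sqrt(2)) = a^2 - 13*sqrt(2)*a + 84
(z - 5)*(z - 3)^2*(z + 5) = z^4 - 6*z^3 - 16*z^2 + 150*z - 225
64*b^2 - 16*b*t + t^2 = (-8*b + t)^2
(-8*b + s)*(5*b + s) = -40*b^2 - 3*b*s + s^2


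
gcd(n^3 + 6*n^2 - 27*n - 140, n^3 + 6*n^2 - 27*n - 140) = n^3 + 6*n^2 - 27*n - 140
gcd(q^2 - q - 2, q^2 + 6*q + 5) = q + 1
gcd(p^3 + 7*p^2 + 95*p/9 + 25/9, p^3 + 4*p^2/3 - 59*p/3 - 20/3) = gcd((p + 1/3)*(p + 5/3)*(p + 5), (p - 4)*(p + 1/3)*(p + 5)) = p^2 + 16*p/3 + 5/3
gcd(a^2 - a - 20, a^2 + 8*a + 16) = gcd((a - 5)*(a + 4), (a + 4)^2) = a + 4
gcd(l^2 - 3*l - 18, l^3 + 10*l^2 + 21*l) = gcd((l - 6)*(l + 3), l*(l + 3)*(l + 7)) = l + 3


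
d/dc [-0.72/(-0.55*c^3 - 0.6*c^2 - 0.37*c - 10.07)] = (-1.188*c^2 - 0.864*c - 0.2664)/(0.55*c^3 + 0.6*c^2 + 0.37*c + 10.07)^2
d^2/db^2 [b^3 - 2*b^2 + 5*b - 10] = 6*b - 4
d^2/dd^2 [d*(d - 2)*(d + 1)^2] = 12*d^2 - 6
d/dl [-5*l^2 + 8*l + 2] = 8 - 10*l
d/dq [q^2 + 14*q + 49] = 2*q + 14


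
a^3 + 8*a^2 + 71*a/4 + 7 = (a + 1/2)*(a + 7/2)*(a + 4)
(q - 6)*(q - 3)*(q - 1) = q^3 - 10*q^2 + 27*q - 18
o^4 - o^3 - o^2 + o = o*(o - 1)^2*(o + 1)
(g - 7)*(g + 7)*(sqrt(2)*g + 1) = sqrt(2)*g^3 + g^2 - 49*sqrt(2)*g - 49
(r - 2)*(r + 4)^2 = r^3 + 6*r^2 - 32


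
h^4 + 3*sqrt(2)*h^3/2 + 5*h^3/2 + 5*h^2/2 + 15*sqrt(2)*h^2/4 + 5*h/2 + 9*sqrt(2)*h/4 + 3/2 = (h + 3/2)*(h + sqrt(2))*(sqrt(2)*h/2 + 1/2)*(sqrt(2)*h + sqrt(2))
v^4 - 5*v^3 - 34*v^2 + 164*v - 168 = (v - 7)*(v - 2)^2*(v + 6)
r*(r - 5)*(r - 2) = r^3 - 7*r^2 + 10*r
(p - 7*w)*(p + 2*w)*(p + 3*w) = p^3 - 2*p^2*w - 29*p*w^2 - 42*w^3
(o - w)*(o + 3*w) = o^2 + 2*o*w - 3*w^2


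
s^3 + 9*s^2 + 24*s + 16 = (s + 1)*(s + 4)^2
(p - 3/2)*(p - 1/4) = p^2 - 7*p/4 + 3/8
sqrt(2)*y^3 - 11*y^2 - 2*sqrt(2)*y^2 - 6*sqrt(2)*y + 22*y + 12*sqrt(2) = (y - 2)*(y - 6*sqrt(2))*(sqrt(2)*y + 1)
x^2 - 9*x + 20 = (x - 5)*(x - 4)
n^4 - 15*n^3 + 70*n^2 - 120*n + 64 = (n - 8)*(n - 4)*(n - 2)*(n - 1)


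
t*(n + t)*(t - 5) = n*t^2 - 5*n*t + t^3 - 5*t^2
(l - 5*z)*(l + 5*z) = l^2 - 25*z^2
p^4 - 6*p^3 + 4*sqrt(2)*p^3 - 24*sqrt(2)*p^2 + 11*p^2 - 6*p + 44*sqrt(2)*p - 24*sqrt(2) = (p - 3)*(p - 2)*(p - 1)*(p + 4*sqrt(2))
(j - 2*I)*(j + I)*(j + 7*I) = j^3 + 6*I*j^2 + 9*j + 14*I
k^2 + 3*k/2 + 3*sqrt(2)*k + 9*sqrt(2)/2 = (k + 3/2)*(k + 3*sqrt(2))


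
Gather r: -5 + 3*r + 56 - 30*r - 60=-27*r - 9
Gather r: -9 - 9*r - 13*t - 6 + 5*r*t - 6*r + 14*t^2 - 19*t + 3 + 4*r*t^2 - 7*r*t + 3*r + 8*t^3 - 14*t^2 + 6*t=r*(4*t^2 - 2*t - 12) + 8*t^3 - 26*t - 12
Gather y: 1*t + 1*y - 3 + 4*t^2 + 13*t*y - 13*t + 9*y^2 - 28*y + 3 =4*t^2 - 12*t + 9*y^2 + y*(13*t - 27)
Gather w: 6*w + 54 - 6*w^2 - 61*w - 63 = -6*w^2 - 55*w - 9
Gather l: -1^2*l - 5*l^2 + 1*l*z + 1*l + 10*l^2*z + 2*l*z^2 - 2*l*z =l^2*(10*z - 5) + l*(2*z^2 - z)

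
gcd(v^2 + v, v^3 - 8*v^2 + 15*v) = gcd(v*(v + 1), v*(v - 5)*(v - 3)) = v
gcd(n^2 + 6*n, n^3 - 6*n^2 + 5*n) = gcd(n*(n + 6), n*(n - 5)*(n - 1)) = n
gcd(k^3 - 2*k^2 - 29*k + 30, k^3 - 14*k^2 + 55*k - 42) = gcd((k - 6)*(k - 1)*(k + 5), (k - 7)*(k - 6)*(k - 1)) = k^2 - 7*k + 6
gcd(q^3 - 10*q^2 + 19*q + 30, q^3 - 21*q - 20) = q^2 - 4*q - 5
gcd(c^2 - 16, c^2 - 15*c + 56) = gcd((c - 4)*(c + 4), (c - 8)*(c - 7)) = 1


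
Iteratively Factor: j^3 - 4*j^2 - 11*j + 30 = (j - 2)*(j^2 - 2*j - 15) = (j - 2)*(j + 3)*(j - 5)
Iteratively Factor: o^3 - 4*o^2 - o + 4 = (o + 1)*(o^2 - 5*o + 4) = (o - 1)*(o + 1)*(o - 4)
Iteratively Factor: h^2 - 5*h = (h - 5)*(h)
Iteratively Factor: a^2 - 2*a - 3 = (a - 3)*(a + 1)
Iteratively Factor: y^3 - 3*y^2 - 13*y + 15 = (y - 1)*(y^2 - 2*y - 15) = (y - 1)*(y + 3)*(y - 5)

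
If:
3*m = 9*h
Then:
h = m/3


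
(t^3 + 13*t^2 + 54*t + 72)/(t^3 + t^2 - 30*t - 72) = (t + 6)/(t - 6)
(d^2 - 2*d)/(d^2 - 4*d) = (d - 2)/(d - 4)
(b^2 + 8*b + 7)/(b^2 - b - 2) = (b + 7)/(b - 2)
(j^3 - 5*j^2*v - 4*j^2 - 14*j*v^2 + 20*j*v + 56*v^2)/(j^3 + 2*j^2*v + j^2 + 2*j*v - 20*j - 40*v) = (j - 7*v)/(j + 5)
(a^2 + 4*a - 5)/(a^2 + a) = (a^2 + 4*a - 5)/(a*(a + 1))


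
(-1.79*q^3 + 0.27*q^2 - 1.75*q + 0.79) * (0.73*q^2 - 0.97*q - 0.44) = -1.3067*q^5 + 1.9334*q^4 - 0.7518*q^3 + 2.1554*q^2 + 0.00370000000000004*q - 0.3476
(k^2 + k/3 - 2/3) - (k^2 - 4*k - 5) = 13*k/3 + 13/3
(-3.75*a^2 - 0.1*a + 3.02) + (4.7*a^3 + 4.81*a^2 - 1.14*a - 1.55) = 4.7*a^3 + 1.06*a^2 - 1.24*a + 1.47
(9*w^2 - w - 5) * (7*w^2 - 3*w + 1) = 63*w^4 - 34*w^3 - 23*w^2 + 14*w - 5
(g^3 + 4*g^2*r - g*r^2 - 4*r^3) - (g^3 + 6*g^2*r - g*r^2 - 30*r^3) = -2*g^2*r + 26*r^3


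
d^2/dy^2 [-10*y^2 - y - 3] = -20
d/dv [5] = 0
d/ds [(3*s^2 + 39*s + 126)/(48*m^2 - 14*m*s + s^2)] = 3*(2*(7*m - s)*(s^2 + 13*s + 42) + (2*s + 13)*(48*m^2 - 14*m*s + s^2))/(48*m^2 - 14*m*s + s^2)^2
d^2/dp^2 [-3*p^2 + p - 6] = -6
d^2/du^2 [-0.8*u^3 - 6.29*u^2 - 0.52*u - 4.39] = -4.8*u - 12.58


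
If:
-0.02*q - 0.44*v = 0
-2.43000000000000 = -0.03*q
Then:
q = 81.00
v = -3.68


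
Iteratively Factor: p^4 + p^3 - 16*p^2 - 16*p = (p + 4)*(p^3 - 3*p^2 - 4*p) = (p - 4)*(p + 4)*(p^2 + p) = p*(p - 4)*(p + 4)*(p + 1)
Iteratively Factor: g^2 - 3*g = (g - 3)*(g)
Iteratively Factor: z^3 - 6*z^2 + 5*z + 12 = (z - 3)*(z^2 - 3*z - 4) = (z - 3)*(z + 1)*(z - 4)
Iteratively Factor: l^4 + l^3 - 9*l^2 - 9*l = (l)*(l^3 + l^2 - 9*l - 9) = l*(l + 1)*(l^2 - 9) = l*(l + 1)*(l + 3)*(l - 3)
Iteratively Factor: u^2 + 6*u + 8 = (u + 2)*(u + 4)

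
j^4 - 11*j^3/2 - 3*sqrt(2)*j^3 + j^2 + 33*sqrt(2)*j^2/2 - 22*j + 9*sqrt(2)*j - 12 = (j - 6)*(j + 1/2)*(j - 2*sqrt(2))*(j - sqrt(2))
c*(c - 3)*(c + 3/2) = c^3 - 3*c^2/2 - 9*c/2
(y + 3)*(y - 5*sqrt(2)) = y^2 - 5*sqrt(2)*y + 3*y - 15*sqrt(2)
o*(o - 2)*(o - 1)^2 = o^4 - 4*o^3 + 5*o^2 - 2*o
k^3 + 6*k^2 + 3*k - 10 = (k - 1)*(k + 2)*(k + 5)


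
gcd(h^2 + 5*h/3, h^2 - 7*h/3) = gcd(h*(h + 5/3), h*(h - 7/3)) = h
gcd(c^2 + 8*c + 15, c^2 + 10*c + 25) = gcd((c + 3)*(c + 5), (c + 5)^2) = c + 5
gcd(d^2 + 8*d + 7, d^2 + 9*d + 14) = d + 7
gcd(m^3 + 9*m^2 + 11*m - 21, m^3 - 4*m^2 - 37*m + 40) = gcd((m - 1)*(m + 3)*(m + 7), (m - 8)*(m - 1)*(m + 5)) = m - 1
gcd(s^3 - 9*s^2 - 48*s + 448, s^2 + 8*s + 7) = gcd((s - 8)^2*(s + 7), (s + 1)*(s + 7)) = s + 7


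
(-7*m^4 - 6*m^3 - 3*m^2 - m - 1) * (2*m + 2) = -14*m^5 - 26*m^4 - 18*m^3 - 8*m^2 - 4*m - 2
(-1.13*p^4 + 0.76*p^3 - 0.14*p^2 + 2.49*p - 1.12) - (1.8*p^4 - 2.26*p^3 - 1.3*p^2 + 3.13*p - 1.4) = -2.93*p^4 + 3.02*p^3 + 1.16*p^2 - 0.64*p + 0.28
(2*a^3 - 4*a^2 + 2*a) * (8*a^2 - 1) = 16*a^5 - 32*a^4 + 14*a^3 + 4*a^2 - 2*a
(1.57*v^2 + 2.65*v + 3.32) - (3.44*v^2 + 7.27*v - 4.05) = -1.87*v^2 - 4.62*v + 7.37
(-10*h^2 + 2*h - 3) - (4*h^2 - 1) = -14*h^2 + 2*h - 2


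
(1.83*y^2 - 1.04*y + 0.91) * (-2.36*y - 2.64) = -4.3188*y^3 - 2.3768*y^2 + 0.598*y - 2.4024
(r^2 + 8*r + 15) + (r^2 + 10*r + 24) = 2*r^2 + 18*r + 39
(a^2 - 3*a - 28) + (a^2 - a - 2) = 2*a^2 - 4*a - 30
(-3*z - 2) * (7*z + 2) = -21*z^2 - 20*z - 4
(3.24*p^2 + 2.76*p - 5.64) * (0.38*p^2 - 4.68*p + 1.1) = 1.2312*p^4 - 14.1144*p^3 - 11.496*p^2 + 29.4312*p - 6.204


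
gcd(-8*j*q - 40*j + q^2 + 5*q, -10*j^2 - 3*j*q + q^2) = 1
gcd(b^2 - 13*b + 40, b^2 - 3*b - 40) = b - 8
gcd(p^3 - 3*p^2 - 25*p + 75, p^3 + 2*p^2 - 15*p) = p^2 + 2*p - 15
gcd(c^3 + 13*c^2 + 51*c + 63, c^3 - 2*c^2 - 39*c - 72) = c^2 + 6*c + 9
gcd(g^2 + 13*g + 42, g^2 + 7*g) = g + 7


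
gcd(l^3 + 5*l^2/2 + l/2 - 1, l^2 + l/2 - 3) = l + 2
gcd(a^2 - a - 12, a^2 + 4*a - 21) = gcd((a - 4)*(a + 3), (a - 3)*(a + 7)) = 1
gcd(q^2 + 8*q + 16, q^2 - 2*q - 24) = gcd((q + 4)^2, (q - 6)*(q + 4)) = q + 4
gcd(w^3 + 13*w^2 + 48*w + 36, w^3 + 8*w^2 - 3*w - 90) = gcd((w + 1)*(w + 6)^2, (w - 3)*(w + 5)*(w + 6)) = w + 6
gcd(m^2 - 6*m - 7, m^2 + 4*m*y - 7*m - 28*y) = m - 7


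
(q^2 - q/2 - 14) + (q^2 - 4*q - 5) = 2*q^2 - 9*q/2 - 19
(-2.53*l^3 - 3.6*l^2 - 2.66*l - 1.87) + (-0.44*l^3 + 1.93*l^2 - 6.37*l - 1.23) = -2.97*l^3 - 1.67*l^2 - 9.03*l - 3.1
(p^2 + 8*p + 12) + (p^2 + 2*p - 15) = 2*p^2 + 10*p - 3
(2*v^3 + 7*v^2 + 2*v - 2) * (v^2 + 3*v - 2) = 2*v^5 + 13*v^4 + 19*v^3 - 10*v^2 - 10*v + 4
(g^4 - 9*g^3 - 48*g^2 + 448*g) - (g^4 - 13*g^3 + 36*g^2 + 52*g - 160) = 4*g^3 - 84*g^2 + 396*g + 160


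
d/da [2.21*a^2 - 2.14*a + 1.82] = 4.42*a - 2.14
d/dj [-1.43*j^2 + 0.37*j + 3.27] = 0.37 - 2.86*j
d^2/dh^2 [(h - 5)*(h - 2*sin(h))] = 2*(h - 5)*sin(h) - 4*cos(h) + 2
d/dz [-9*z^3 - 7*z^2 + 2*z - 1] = -27*z^2 - 14*z + 2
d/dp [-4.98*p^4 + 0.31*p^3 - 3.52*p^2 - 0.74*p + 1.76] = -19.92*p^3 + 0.93*p^2 - 7.04*p - 0.74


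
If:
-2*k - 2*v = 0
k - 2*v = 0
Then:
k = 0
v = 0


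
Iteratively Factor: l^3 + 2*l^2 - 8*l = (l + 4)*(l^2 - 2*l) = l*(l + 4)*(l - 2)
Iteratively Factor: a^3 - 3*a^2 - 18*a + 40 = (a + 4)*(a^2 - 7*a + 10) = (a - 2)*(a + 4)*(a - 5)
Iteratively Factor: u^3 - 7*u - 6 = (u + 1)*(u^2 - u - 6) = (u - 3)*(u + 1)*(u + 2)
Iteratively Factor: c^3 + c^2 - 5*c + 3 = (c - 1)*(c^2 + 2*c - 3) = (c - 1)^2*(c + 3)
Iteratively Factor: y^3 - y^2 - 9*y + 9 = (y - 3)*(y^2 + 2*y - 3) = (y - 3)*(y - 1)*(y + 3)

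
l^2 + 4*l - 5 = (l - 1)*(l + 5)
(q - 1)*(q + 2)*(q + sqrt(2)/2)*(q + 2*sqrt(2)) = q^4 + q^3 + 5*sqrt(2)*q^3/2 + 5*sqrt(2)*q^2/2 - 5*sqrt(2)*q + 2*q - 4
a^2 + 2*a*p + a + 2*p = (a + 1)*(a + 2*p)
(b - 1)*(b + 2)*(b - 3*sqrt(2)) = b^3 - 3*sqrt(2)*b^2 + b^2 - 3*sqrt(2)*b - 2*b + 6*sqrt(2)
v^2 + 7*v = v*(v + 7)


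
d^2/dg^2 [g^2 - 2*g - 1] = 2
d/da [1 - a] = -1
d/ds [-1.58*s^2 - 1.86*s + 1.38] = -3.16*s - 1.86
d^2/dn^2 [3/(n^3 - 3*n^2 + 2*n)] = 6*(3*n*(1 - n)*(n^2 - 3*n + 2) + (3*n^2 - 6*n + 2)^2)/(n^3*(n^2 - 3*n + 2)^3)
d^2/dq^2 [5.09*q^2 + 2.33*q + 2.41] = 10.1800000000000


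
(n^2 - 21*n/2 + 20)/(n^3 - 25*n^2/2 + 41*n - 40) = 1/(n - 2)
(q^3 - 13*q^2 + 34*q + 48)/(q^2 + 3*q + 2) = (q^2 - 14*q + 48)/(q + 2)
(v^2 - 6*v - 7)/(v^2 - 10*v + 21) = (v + 1)/(v - 3)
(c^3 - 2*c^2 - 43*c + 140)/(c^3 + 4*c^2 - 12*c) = (c^3 - 2*c^2 - 43*c + 140)/(c*(c^2 + 4*c - 12))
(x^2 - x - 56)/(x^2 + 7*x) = (x - 8)/x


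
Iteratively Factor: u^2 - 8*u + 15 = (u - 5)*(u - 3)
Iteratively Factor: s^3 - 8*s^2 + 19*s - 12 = (s - 3)*(s^2 - 5*s + 4) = (s - 4)*(s - 3)*(s - 1)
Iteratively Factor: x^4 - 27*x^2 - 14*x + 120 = (x + 3)*(x^3 - 3*x^2 - 18*x + 40) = (x - 2)*(x + 3)*(x^2 - x - 20) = (x - 2)*(x + 3)*(x + 4)*(x - 5)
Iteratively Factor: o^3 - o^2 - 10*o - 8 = (o + 1)*(o^2 - 2*o - 8) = (o - 4)*(o + 1)*(o + 2)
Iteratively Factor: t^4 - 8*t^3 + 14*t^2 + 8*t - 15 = (t + 1)*(t^3 - 9*t^2 + 23*t - 15) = (t - 1)*(t + 1)*(t^2 - 8*t + 15) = (t - 5)*(t - 1)*(t + 1)*(t - 3)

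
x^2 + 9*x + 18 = (x + 3)*(x + 6)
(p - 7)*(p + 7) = p^2 - 49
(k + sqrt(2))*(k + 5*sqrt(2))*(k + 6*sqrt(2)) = k^3 + 12*sqrt(2)*k^2 + 82*k + 60*sqrt(2)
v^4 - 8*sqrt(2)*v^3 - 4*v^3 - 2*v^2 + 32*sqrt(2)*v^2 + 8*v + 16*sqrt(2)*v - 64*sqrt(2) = (v - 4)*(v - 8*sqrt(2))*(v - sqrt(2))*(v + sqrt(2))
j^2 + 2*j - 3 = (j - 1)*(j + 3)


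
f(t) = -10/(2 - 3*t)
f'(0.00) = -7.50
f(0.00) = -5.00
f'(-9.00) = -0.04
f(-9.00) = -0.34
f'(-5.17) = -0.10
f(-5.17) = -0.57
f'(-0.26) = -3.88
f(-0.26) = -3.60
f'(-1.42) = -0.77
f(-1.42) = -1.60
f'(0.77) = -312.17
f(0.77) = 32.26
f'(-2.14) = -0.42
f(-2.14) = -1.19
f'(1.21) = -11.29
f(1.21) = 6.13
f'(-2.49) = -0.33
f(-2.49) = -1.06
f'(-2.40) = -0.35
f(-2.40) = -1.09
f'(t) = -30/(2 - 3*t)^2 = -30/(3*t - 2)^2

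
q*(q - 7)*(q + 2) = q^3 - 5*q^2 - 14*q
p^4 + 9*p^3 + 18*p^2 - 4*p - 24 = (p - 1)*(p + 2)^2*(p + 6)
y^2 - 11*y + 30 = (y - 6)*(y - 5)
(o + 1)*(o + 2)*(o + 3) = o^3 + 6*o^2 + 11*o + 6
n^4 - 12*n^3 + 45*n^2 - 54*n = n*(n - 6)*(n - 3)^2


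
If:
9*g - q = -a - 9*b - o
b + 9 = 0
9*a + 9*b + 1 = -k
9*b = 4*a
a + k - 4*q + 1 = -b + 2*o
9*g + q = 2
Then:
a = -81/4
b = -9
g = -13/48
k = 1049/4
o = 865/8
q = 71/16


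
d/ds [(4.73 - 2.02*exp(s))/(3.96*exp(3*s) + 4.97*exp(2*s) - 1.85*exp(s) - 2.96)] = (15.9984*exp(3*s) - 46.153*exp(2*s) - 47.0162*exp(s) + 14.7297)*exp(s)/(15.6816*exp(6*s) + 39.3624*exp(5*s) + 10.0489*exp(4*s) - 41.8322*exp(3*s) - 25.9999*exp(2*s) + 10.952*exp(s) + 8.7616)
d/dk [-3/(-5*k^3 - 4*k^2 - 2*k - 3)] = 3*(-15*k^2 - 8*k - 2)/(5*k^3 + 4*k^2 + 2*k + 3)^2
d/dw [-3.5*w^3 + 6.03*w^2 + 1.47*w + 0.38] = -10.5*w^2 + 12.06*w + 1.47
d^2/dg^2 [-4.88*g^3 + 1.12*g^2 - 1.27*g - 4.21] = 2.24 - 29.28*g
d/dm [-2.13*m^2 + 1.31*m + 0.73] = 1.31 - 4.26*m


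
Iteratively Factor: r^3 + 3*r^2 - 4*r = (r - 1)*(r^2 + 4*r) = (r - 1)*(r + 4)*(r)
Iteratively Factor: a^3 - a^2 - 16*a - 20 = (a - 5)*(a^2 + 4*a + 4) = (a - 5)*(a + 2)*(a + 2)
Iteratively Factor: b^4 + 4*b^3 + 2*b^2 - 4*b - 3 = (b + 1)*(b^3 + 3*b^2 - b - 3) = (b + 1)^2*(b^2 + 2*b - 3) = (b + 1)^2*(b + 3)*(b - 1)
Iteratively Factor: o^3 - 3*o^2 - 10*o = (o + 2)*(o^2 - 5*o) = o*(o + 2)*(o - 5)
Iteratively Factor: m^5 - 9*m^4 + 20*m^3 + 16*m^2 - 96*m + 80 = (m - 2)*(m^4 - 7*m^3 + 6*m^2 + 28*m - 40) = (m - 2)*(m + 2)*(m^3 - 9*m^2 + 24*m - 20) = (m - 5)*(m - 2)*(m + 2)*(m^2 - 4*m + 4) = (m - 5)*(m - 2)^2*(m + 2)*(m - 2)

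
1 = 1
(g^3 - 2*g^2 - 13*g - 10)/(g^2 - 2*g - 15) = (g^2 + 3*g + 2)/(g + 3)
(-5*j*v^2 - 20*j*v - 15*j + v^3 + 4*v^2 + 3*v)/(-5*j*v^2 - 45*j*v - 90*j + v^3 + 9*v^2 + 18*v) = (v + 1)/(v + 6)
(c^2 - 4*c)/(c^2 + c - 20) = c/(c + 5)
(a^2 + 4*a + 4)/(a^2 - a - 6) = (a + 2)/(a - 3)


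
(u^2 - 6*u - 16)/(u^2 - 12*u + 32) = (u + 2)/(u - 4)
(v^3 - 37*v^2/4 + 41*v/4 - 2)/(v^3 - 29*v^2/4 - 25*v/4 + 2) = (v - 1)/(v + 1)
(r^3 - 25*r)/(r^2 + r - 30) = r*(r + 5)/(r + 6)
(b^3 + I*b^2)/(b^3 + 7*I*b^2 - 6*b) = b/(b + 6*I)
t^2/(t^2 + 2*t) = t/(t + 2)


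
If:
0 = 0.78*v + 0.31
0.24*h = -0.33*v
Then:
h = 0.55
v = -0.40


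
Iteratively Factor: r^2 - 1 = (r + 1)*(r - 1)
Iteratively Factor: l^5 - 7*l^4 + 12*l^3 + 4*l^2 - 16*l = (l - 4)*(l^4 - 3*l^3 + 4*l) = l*(l - 4)*(l^3 - 3*l^2 + 4) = l*(l - 4)*(l - 2)*(l^2 - l - 2) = l*(l - 4)*(l - 2)^2*(l + 1)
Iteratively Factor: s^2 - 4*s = (s)*(s - 4)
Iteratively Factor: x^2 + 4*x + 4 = (x + 2)*(x + 2)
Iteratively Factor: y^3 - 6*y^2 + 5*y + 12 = (y - 3)*(y^2 - 3*y - 4) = (y - 4)*(y - 3)*(y + 1)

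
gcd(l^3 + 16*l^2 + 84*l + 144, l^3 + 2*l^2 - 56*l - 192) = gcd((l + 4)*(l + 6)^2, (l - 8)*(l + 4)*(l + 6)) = l^2 + 10*l + 24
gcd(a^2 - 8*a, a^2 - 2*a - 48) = a - 8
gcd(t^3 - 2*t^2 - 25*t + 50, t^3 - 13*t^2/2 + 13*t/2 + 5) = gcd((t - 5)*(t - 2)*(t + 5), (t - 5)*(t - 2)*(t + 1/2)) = t^2 - 7*t + 10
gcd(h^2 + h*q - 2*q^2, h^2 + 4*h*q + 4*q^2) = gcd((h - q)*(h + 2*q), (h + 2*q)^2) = h + 2*q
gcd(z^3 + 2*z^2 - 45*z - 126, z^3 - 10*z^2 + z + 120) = z + 3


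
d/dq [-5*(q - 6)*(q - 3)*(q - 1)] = -15*q^2 + 100*q - 135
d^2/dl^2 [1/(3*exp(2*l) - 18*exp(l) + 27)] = (4*exp(l)/3 + 2)*exp(l)/(exp(4*l) - 12*exp(3*l) + 54*exp(2*l) - 108*exp(l) + 81)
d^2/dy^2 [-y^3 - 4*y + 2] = -6*y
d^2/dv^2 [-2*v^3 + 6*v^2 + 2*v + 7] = 12 - 12*v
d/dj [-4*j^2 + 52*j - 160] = 52 - 8*j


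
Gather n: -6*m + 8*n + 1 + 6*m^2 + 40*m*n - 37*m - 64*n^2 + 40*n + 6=6*m^2 - 43*m - 64*n^2 + n*(40*m + 48) + 7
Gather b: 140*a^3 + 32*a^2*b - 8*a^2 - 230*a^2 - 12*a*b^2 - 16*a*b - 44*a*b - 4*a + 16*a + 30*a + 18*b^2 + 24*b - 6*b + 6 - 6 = 140*a^3 - 238*a^2 + 42*a + b^2*(18 - 12*a) + b*(32*a^2 - 60*a + 18)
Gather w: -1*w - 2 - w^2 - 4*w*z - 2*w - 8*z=-w^2 + w*(-4*z - 3) - 8*z - 2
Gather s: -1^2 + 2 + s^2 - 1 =s^2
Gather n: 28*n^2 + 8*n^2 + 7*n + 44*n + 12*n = 36*n^2 + 63*n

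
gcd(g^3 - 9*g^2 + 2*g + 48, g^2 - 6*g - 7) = 1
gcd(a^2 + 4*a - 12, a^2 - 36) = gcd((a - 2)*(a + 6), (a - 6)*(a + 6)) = a + 6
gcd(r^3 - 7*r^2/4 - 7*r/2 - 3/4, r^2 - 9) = r - 3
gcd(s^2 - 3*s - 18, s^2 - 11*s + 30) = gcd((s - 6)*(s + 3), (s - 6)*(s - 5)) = s - 6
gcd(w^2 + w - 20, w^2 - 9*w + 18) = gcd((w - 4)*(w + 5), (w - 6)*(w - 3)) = 1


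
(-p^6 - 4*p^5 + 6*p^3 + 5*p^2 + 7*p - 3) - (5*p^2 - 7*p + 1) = -p^6 - 4*p^5 + 6*p^3 + 14*p - 4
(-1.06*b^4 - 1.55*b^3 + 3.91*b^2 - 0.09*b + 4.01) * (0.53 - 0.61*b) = 0.6466*b^5 + 0.3837*b^4 - 3.2066*b^3 + 2.1272*b^2 - 2.4938*b + 2.1253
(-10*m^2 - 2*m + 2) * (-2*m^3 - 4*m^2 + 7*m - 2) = 20*m^5 + 44*m^4 - 66*m^3 - 2*m^2 + 18*m - 4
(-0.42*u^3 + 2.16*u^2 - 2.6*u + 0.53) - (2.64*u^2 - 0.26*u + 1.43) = -0.42*u^3 - 0.48*u^2 - 2.34*u - 0.9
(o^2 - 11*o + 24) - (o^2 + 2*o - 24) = 48 - 13*o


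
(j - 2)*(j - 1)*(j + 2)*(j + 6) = j^4 + 5*j^3 - 10*j^2 - 20*j + 24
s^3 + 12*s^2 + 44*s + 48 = (s + 2)*(s + 4)*(s + 6)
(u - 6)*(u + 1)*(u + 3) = u^3 - 2*u^2 - 21*u - 18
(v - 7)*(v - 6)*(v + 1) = v^3 - 12*v^2 + 29*v + 42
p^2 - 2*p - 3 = (p - 3)*(p + 1)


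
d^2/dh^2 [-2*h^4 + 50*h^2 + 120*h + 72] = 100 - 24*h^2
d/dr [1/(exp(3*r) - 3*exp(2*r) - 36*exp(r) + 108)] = 3*(-exp(2*r) + 2*exp(r) + 12)*exp(r)/(exp(3*r) - 3*exp(2*r) - 36*exp(r) + 108)^2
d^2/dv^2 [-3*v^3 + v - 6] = -18*v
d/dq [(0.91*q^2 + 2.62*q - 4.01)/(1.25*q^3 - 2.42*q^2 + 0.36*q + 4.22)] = (-1.1375*q^4 - 6.55*q^3 + 21.7055*q^2 - 11.728*q + 12.5)/(1.5625*q^6 - 6.05*q^5 + 6.7564*q^4 + 8.8076*q^3 - 20.2952*q^2 + 3.0384*q + 17.8084)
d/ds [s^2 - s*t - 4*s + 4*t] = 2*s - t - 4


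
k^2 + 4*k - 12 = (k - 2)*(k + 6)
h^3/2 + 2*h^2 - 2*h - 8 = (h/2 + 1)*(h - 2)*(h + 4)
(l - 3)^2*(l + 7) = l^3 + l^2 - 33*l + 63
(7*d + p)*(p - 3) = 7*d*p - 21*d + p^2 - 3*p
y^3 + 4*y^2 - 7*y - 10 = (y - 2)*(y + 1)*(y + 5)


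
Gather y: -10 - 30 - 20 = -60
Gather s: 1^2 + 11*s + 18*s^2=18*s^2 + 11*s + 1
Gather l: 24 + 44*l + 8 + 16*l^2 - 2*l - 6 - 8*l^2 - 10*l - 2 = 8*l^2 + 32*l + 24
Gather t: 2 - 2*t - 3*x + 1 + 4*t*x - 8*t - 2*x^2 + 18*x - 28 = t*(4*x - 10) - 2*x^2 + 15*x - 25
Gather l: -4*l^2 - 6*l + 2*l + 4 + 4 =-4*l^2 - 4*l + 8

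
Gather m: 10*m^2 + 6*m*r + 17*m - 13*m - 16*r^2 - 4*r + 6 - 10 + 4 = 10*m^2 + m*(6*r + 4) - 16*r^2 - 4*r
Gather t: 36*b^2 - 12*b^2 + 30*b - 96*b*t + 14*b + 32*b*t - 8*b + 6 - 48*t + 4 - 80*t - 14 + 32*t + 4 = 24*b^2 + 36*b + t*(-64*b - 96)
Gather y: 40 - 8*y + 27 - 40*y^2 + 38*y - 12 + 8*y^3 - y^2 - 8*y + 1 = 8*y^3 - 41*y^2 + 22*y + 56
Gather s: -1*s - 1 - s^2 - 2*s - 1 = -s^2 - 3*s - 2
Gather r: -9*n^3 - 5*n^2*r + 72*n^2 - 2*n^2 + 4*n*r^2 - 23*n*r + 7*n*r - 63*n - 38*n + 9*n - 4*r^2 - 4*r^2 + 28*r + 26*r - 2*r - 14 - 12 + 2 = -9*n^3 + 70*n^2 - 92*n + r^2*(4*n - 8) + r*(-5*n^2 - 16*n + 52) - 24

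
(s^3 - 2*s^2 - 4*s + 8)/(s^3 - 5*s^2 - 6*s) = (-s^3 + 2*s^2 + 4*s - 8)/(s*(-s^2 + 5*s + 6))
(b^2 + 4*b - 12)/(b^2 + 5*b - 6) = (b - 2)/(b - 1)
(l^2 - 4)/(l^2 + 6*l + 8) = (l - 2)/(l + 4)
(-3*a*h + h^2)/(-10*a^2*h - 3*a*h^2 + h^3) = (3*a - h)/(10*a^2 + 3*a*h - h^2)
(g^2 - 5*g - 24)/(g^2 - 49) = (g^2 - 5*g - 24)/(g^2 - 49)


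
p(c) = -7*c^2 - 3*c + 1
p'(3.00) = -45.00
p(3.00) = -71.00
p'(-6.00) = 81.00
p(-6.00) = -233.00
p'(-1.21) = 13.94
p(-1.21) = -5.62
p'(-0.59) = 5.26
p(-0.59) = 0.33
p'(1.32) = -21.48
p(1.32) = -15.16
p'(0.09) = -4.26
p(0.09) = 0.67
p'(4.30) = -63.20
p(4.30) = -141.33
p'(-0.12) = -1.32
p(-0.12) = 1.26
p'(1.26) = -20.64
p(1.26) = -13.89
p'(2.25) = -34.50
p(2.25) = -41.19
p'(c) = -14*c - 3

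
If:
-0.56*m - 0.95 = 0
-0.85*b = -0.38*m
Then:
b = -0.76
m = -1.70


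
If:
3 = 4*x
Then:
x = 3/4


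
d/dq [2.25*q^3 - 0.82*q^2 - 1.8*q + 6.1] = 6.75*q^2 - 1.64*q - 1.8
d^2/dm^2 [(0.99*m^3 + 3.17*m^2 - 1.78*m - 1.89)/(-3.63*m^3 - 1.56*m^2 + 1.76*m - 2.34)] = (-72.329202*m^6 + 102.77982*m^5 + 338.726916*m^4 + 563.310852*m^3 - 132.394176*m^2 - 198.970668*m - 22.143384)/(47.832147*m^9 + 61.667892*m^8 - 43.072128*m^7 + 36.499086*m^6 + 100.389168*m^5 - 58.118112*m^4 + 15.629284*m^3 + 47.37096*m^2 - 28.911168*m + 12.812904)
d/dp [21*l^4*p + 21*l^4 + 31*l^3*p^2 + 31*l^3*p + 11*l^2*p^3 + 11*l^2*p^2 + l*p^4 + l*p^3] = l*(21*l^3 + 62*l^2*p + 31*l^2 + 33*l*p^2 + 22*l*p + 4*p^3 + 3*p^2)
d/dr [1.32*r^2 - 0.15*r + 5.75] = 2.64*r - 0.15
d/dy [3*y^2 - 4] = 6*y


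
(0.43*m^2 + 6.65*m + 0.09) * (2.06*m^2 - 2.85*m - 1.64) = 0.8858*m^4 + 12.4735*m^3 - 19.4723*m^2 - 11.1625*m - 0.1476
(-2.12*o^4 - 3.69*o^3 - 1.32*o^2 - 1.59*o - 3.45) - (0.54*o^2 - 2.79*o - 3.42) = -2.12*o^4 - 3.69*o^3 - 1.86*o^2 + 1.2*o - 0.0300000000000002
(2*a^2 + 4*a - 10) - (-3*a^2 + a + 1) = 5*a^2 + 3*a - 11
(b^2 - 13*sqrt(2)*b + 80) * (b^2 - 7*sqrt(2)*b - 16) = b^4 - 20*sqrt(2)*b^3 + 246*b^2 - 352*sqrt(2)*b - 1280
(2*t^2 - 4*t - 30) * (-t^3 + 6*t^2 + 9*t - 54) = -2*t^5 + 16*t^4 + 24*t^3 - 324*t^2 - 54*t + 1620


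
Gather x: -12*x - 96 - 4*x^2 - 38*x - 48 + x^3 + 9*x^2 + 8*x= x^3 + 5*x^2 - 42*x - 144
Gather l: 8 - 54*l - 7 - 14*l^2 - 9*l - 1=-14*l^2 - 63*l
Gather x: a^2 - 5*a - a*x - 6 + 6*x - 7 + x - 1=a^2 - 5*a + x*(7 - a) - 14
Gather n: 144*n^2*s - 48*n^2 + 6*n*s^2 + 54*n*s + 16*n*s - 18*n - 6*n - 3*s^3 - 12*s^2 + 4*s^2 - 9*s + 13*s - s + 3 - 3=n^2*(144*s - 48) + n*(6*s^2 + 70*s - 24) - 3*s^3 - 8*s^2 + 3*s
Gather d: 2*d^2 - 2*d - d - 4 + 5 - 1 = 2*d^2 - 3*d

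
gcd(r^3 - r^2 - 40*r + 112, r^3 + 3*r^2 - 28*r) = r^2 + 3*r - 28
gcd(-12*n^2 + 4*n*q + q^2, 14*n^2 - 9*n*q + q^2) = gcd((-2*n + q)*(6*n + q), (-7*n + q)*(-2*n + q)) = -2*n + q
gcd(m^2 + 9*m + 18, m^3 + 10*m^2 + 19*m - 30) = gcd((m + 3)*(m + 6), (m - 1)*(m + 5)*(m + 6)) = m + 6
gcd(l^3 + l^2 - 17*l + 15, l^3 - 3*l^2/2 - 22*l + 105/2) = l^2 + 2*l - 15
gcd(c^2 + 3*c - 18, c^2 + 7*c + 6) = c + 6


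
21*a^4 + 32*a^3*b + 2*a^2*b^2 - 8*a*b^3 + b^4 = (-7*a + b)*(-3*a + b)*(a + b)^2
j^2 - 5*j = j*(j - 5)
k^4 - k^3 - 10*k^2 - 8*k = k*(k - 4)*(k + 1)*(k + 2)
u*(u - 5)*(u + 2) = u^3 - 3*u^2 - 10*u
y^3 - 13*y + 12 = (y - 3)*(y - 1)*(y + 4)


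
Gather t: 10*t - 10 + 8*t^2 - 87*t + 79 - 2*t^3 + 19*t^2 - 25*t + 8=-2*t^3 + 27*t^2 - 102*t + 77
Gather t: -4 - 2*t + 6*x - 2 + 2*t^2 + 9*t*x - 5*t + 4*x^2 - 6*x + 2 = 2*t^2 + t*(9*x - 7) + 4*x^2 - 4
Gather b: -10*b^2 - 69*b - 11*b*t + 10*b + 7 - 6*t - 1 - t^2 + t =-10*b^2 + b*(-11*t - 59) - t^2 - 5*t + 6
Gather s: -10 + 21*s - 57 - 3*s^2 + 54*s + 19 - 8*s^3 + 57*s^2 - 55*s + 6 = -8*s^3 + 54*s^2 + 20*s - 42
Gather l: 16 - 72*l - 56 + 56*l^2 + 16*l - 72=56*l^2 - 56*l - 112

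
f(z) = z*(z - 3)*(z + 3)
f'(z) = z*(z - 3) + z*(z + 3) + (z - 3)*(z + 3)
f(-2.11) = 9.60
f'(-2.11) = 4.36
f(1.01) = -8.06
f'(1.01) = -5.94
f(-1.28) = 9.42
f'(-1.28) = -4.08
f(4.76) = 65.01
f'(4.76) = 58.97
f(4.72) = 62.67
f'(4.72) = 57.84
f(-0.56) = 4.86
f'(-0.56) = -8.06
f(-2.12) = 9.55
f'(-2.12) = 4.48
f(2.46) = -7.25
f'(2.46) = 9.15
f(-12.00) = -1620.00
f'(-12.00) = 423.00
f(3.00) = 0.00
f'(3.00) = 18.00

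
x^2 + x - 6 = (x - 2)*(x + 3)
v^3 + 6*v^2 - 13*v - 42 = (v - 3)*(v + 2)*(v + 7)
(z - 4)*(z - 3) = z^2 - 7*z + 12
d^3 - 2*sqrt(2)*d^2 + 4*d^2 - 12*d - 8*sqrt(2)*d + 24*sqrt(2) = (d - 2)*(d + 6)*(d - 2*sqrt(2))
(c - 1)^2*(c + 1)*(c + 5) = c^4 + 4*c^3 - 6*c^2 - 4*c + 5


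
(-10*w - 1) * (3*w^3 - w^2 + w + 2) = -30*w^4 + 7*w^3 - 9*w^2 - 21*w - 2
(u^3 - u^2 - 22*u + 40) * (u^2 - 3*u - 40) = u^5 - 4*u^4 - 59*u^3 + 146*u^2 + 760*u - 1600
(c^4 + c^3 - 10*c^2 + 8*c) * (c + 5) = c^5 + 6*c^4 - 5*c^3 - 42*c^2 + 40*c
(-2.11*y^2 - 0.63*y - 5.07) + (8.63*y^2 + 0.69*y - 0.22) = 6.52*y^2 + 0.0599999999999999*y - 5.29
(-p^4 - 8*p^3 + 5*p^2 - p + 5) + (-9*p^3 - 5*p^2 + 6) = -p^4 - 17*p^3 - p + 11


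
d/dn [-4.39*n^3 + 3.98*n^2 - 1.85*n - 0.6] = -13.17*n^2 + 7.96*n - 1.85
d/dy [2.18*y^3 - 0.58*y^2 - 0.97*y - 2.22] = 6.54*y^2 - 1.16*y - 0.97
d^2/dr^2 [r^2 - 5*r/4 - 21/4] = 2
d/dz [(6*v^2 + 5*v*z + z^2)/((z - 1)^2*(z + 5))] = ((5*v + 2*z)*(z - 1)*(z + 5) - (z - 1)*(6*v^2 + 5*v*z + z^2) - 2*(z + 5)*(6*v^2 + 5*v*z + z^2))/((z - 1)^3*(z + 5)^2)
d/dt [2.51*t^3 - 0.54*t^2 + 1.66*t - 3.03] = 7.53*t^2 - 1.08*t + 1.66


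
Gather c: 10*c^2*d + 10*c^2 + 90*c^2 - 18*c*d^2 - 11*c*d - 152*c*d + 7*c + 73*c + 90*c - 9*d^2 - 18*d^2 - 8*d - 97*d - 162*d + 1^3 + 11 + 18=c^2*(10*d + 100) + c*(-18*d^2 - 163*d + 170) - 27*d^2 - 267*d + 30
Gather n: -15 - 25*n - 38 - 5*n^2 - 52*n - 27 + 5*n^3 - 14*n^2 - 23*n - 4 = 5*n^3 - 19*n^2 - 100*n - 84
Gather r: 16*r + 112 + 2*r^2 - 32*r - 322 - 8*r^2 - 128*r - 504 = -6*r^2 - 144*r - 714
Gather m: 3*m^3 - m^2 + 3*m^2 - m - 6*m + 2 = 3*m^3 + 2*m^2 - 7*m + 2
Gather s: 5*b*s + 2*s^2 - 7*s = 2*s^2 + s*(5*b - 7)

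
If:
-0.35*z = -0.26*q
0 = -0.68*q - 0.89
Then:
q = -1.31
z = -0.97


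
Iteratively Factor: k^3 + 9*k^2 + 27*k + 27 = (k + 3)*(k^2 + 6*k + 9) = (k + 3)^2*(k + 3)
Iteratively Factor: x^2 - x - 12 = (x + 3)*(x - 4)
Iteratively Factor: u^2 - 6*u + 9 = (u - 3)*(u - 3)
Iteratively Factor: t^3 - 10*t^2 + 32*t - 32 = (t - 4)*(t^2 - 6*t + 8) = (t - 4)*(t - 2)*(t - 4)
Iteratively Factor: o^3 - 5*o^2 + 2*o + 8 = (o - 4)*(o^2 - o - 2) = (o - 4)*(o + 1)*(o - 2)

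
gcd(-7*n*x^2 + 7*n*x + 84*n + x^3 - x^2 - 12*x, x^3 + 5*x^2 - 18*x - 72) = x^2 - x - 12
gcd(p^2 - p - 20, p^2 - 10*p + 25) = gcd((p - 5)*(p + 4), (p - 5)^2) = p - 5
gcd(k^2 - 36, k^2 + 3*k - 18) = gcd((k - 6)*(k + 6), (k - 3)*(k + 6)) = k + 6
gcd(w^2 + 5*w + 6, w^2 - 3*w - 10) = w + 2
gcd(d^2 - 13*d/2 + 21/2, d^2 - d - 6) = d - 3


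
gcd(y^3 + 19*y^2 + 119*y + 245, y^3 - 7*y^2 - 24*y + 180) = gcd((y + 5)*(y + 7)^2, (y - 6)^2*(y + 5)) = y + 5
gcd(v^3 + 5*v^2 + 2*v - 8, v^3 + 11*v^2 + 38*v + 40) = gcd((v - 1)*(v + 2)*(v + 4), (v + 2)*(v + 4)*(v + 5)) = v^2 + 6*v + 8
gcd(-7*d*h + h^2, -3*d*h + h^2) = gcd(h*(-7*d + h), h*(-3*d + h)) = h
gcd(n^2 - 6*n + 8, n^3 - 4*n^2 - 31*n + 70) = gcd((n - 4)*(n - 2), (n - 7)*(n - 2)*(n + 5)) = n - 2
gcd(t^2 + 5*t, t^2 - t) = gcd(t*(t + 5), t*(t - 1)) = t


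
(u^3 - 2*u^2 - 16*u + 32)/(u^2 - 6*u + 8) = u + 4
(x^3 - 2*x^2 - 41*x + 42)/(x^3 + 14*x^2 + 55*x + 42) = (x^2 - 8*x + 7)/(x^2 + 8*x + 7)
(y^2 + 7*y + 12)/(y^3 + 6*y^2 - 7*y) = (y^2 + 7*y + 12)/(y*(y^2 + 6*y - 7))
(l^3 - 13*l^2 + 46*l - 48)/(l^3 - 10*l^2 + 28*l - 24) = (l^2 - 11*l + 24)/(l^2 - 8*l + 12)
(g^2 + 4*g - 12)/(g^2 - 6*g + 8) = (g + 6)/(g - 4)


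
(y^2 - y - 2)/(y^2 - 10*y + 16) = (y + 1)/(y - 8)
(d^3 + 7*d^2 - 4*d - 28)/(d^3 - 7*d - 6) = (d^2 + 5*d - 14)/(d^2 - 2*d - 3)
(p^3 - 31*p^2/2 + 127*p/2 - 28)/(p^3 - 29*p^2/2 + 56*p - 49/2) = (p - 8)/(p - 7)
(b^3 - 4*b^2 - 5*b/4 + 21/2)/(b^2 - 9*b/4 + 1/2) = (4*b^2 - 8*b - 21)/(4*b - 1)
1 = 1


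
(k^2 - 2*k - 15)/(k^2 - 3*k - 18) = (k - 5)/(k - 6)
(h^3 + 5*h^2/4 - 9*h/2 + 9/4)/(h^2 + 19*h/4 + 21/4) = (4*h^2 - 7*h + 3)/(4*h + 7)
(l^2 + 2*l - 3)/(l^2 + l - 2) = (l + 3)/(l + 2)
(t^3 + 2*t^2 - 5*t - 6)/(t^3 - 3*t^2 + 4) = (t + 3)/(t - 2)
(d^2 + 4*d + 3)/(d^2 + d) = (d + 3)/d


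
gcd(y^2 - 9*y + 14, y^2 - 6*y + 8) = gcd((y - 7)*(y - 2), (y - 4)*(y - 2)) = y - 2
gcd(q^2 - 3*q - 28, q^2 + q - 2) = 1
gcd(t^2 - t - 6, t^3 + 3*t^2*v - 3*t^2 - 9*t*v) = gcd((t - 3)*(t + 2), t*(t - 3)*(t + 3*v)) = t - 3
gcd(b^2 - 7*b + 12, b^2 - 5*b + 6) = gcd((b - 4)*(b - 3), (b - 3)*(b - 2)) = b - 3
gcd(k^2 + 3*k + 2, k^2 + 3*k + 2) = k^2 + 3*k + 2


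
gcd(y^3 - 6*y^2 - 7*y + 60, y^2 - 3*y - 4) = y - 4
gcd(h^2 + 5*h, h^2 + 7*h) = h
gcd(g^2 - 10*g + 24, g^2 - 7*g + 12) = g - 4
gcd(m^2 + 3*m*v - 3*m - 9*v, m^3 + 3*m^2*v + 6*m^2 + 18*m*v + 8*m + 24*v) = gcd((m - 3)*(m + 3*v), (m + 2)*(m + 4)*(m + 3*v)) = m + 3*v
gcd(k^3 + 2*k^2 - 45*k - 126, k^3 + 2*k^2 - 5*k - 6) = k + 3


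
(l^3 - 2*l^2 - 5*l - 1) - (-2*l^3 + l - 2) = 3*l^3 - 2*l^2 - 6*l + 1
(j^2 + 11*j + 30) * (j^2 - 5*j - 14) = j^4 + 6*j^3 - 39*j^2 - 304*j - 420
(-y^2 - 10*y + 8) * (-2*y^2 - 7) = 2*y^4 + 20*y^3 - 9*y^2 + 70*y - 56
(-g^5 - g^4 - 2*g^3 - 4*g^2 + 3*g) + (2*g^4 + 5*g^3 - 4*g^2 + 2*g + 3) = -g^5 + g^4 + 3*g^3 - 8*g^2 + 5*g + 3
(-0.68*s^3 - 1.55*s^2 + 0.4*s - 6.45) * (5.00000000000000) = -3.4*s^3 - 7.75*s^2 + 2.0*s - 32.25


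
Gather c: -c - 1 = -c - 1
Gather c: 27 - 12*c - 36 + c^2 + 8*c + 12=c^2 - 4*c + 3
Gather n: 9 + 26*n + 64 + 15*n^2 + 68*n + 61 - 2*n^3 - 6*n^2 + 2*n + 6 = -2*n^3 + 9*n^2 + 96*n + 140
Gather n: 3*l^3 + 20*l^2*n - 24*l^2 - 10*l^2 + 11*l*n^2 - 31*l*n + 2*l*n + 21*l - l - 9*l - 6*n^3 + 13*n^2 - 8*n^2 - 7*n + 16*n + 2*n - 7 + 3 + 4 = 3*l^3 - 34*l^2 + 11*l - 6*n^3 + n^2*(11*l + 5) + n*(20*l^2 - 29*l + 11)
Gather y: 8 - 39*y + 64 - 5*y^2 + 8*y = -5*y^2 - 31*y + 72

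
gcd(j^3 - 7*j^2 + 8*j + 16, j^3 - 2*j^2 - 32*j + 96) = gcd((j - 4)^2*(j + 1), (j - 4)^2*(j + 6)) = j^2 - 8*j + 16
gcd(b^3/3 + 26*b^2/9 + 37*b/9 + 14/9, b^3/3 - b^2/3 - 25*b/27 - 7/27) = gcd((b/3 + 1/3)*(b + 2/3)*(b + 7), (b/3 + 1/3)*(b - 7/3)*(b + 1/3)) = b + 1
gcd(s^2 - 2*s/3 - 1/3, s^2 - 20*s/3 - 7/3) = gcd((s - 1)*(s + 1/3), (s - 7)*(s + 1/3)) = s + 1/3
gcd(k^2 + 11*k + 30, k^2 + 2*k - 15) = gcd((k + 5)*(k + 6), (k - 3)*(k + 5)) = k + 5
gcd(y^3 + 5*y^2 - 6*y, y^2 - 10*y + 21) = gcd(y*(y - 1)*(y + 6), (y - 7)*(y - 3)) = 1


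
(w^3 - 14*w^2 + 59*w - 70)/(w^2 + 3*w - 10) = (w^2 - 12*w + 35)/(w + 5)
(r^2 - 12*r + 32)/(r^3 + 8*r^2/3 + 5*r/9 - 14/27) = 27*(r^2 - 12*r + 32)/(27*r^3 + 72*r^2 + 15*r - 14)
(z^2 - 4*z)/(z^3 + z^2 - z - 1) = z*(z - 4)/(z^3 + z^2 - z - 1)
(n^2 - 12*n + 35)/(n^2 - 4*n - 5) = (n - 7)/(n + 1)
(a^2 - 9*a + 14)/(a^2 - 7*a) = (a - 2)/a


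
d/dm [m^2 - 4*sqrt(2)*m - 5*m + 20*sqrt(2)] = 2*m - 4*sqrt(2) - 5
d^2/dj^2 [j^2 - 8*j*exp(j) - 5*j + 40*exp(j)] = -8*j*exp(j) + 24*exp(j) + 2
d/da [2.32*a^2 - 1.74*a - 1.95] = 4.64*a - 1.74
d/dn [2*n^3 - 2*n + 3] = 6*n^2 - 2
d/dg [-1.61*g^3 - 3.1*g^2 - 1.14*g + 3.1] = -4.83*g^2 - 6.2*g - 1.14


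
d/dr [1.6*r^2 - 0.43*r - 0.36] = 3.2*r - 0.43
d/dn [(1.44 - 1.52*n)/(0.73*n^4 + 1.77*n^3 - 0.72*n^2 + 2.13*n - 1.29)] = (3.3288*n^4 + 1.176*n^3 - 8.7408*n^2 + 2.0736*n - 1.1064)/(0.5329*n^8 + 2.5842*n^7 + 2.0817*n^6 + 0.561*n^5 + 6.1752*n^4 - 7.6338*n^3 + 6.3945*n^2 - 5.4954*n + 1.6641)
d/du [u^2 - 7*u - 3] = 2*u - 7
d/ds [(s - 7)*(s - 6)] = 2*s - 13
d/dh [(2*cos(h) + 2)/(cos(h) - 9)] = 20*sin(h)/(cos(h) - 9)^2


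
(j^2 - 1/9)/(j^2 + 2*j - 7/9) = (3*j + 1)/(3*j + 7)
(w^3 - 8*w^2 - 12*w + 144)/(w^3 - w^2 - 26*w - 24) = (w - 6)/(w + 1)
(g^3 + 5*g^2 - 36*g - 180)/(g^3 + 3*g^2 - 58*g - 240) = (g - 6)/(g - 8)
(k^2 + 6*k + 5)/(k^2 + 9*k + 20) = (k + 1)/(k + 4)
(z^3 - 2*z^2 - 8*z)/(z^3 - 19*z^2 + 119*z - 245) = z*(z^2 - 2*z - 8)/(z^3 - 19*z^2 + 119*z - 245)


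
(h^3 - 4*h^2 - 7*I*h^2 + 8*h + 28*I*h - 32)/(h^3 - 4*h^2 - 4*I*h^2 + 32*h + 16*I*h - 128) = (h + I)/(h + 4*I)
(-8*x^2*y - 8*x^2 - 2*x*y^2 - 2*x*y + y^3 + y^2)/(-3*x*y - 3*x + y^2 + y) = (8*x^2 + 2*x*y - y^2)/(3*x - y)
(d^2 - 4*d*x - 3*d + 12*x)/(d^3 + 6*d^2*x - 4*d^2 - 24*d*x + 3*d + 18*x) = (d - 4*x)/(d^2 + 6*d*x - d - 6*x)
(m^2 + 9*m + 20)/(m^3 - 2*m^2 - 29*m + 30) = (m + 4)/(m^2 - 7*m + 6)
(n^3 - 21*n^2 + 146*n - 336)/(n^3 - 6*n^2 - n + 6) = (n^2 - 15*n + 56)/(n^2 - 1)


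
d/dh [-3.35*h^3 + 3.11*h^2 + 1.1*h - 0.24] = -10.05*h^2 + 6.22*h + 1.1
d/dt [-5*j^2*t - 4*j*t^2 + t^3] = -5*j^2 - 8*j*t + 3*t^2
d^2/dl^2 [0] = 0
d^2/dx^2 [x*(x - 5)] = 2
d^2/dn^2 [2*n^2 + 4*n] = 4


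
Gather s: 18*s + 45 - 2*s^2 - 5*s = -2*s^2 + 13*s + 45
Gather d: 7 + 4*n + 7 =4*n + 14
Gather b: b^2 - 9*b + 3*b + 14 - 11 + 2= b^2 - 6*b + 5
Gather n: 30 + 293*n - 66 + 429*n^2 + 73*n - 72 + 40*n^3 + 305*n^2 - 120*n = 40*n^3 + 734*n^2 + 246*n - 108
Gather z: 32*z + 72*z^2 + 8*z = 72*z^2 + 40*z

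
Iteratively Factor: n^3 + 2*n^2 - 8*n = (n - 2)*(n^2 + 4*n) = n*(n - 2)*(n + 4)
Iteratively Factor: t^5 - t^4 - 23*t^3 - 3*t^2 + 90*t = (t - 2)*(t^4 + t^3 - 21*t^2 - 45*t) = t*(t - 2)*(t^3 + t^2 - 21*t - 45) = t*(t - 2)*(t + 3)*(t^2 - 2*t - 15) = t*(t - 2)*(t + 3)^2*(t - 5)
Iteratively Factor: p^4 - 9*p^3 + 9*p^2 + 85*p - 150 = (p - 5)*(p^3 - 4*p^2 - 11*p + 30) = (p - 5)^2*(p^2 + p - 6) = (p - 5)^2*(p + 3)*(p - 2)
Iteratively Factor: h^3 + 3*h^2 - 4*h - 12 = (h + 2)*(h^2 + h - 6) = (h - 2)*(h + 2)*(h + 3)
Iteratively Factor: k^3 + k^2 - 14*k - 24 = (k - 4)*(k^2 + 5*k + 6) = (k - 4)*(k + 3)*(k + 2)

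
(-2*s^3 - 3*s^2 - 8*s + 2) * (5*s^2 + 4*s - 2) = -10*s^5 - 23*s^4 - 48*s^3 - 16*s^2 + 24*s - 4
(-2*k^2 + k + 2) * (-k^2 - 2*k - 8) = 2*k^4 + 3*k^3 + 12*k^2 - 12*k - 16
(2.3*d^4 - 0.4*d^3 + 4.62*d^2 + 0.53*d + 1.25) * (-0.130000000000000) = -0.299*d^4 + 0.052*d^3 - 0.6006*d^2 - 0.0689*d - 0.1625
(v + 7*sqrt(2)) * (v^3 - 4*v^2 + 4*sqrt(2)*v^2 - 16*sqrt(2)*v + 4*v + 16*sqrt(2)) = v^4 - 4*v^3 + 11*sqrt(2)*v^3 - 44*sqrt(2)*v^2 + 60*v^2 - 224*v + 44*sqrt(2)*v + 224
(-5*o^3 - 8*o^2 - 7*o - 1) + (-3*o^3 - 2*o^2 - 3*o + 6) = -8*o^3 - 10*o^2 - 10*o + 5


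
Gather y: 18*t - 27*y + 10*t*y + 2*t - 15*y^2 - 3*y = 20*t - 15*y^2 + y*(10*t - 30)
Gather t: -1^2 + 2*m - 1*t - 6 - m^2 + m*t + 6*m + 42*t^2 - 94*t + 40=-m^2 + 8*m + 42*t^2 + t*(m - 95) + 33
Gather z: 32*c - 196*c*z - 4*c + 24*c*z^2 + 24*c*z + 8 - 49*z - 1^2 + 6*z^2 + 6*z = 28*c + z^2*(24*c + 6) + z*(-172*c - 43) + 7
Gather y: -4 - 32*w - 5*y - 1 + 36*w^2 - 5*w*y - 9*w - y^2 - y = 36*w^2 - 41*w - y^2 + y*(-5*w - 6) - 5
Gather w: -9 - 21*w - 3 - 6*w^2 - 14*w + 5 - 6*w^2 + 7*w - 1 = -12*w^2 - 28*w - 8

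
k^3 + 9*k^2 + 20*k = k*(k + 4)*(k + 5)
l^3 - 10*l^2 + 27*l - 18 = (l - 6)*(l - 3)*(l - 1)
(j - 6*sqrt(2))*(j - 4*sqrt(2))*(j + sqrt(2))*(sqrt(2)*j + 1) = sqrt(2)*j^4 - 17*j^3 + 19*sqrt(2)*j^2 + 124*j + 48*sqrt(2)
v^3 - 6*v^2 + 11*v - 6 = (v - 3)*(v - 2)*(v - 1)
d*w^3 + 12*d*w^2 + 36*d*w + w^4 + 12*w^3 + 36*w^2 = w*(d + w)*(w + 6)^2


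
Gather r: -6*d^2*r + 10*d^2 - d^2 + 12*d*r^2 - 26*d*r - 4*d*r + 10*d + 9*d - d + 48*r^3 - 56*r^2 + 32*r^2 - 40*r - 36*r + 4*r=9*d^2 + 18*d + 48*r^3 + r^2*(12*d - 24) + r*(-6*d^2 - 30*d - 72)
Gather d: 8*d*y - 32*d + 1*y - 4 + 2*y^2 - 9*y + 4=d*(8*y - 32) + 2*y^2 - 8*y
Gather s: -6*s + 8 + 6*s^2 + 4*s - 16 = 6*s^2 - 2*s - 8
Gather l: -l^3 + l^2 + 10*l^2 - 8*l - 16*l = -l^3 + 11*l^2 - 24*l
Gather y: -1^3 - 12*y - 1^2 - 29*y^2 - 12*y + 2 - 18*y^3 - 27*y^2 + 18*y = -18*y^3 - 56*y^2 - 6*y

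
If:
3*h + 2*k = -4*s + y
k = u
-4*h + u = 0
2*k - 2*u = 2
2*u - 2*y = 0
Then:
No Solution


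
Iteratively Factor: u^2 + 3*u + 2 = (u + 1)*(u + 2)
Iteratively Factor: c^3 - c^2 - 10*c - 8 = (c + 2)*(c^2 - 3*c - 4) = (c - 4)*(c + 2)*(c + 1)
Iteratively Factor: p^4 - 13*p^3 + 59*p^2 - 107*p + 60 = (p - 5)*(p^3 - 8*p^2 + 19*p - 12) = (p - 5)*(p - 1)*(p^2 - 7*p + 12) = (p - 5)*(p - 3)*(p - 1)*(p - 4)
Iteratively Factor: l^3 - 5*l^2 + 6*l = (l - 3)*(l^2 - 2*l) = (l - 3)*(l - 2)*(l)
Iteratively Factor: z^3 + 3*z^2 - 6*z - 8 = (z - 2)*(z^2 + 5*z + 4) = (z - 2)*(z + 4)*(z + 1)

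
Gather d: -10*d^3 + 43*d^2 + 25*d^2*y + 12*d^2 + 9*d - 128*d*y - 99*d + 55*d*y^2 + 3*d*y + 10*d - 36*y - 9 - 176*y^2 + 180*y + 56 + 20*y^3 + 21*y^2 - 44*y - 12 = -10*d^3 + d^2*(25*y + 55) + d*(55*y^2 - 125*y - 80) + 20*y^3 - 155*y^2 + 100*y + 35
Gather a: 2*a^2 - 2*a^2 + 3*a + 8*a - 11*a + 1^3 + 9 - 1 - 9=0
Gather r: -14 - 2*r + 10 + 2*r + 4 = 0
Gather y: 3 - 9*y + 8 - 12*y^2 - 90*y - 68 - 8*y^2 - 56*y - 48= -20*y^2 - 155*y - 105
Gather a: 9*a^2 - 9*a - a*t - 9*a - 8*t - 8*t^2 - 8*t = 9*a^2 + a*(-t - 18) - 8*t^2 - 16*t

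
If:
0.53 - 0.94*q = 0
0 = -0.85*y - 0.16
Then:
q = 0.56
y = -0.19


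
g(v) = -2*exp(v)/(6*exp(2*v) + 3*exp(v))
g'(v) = -2*(-12*exp(2*v) - 3*exp(v))*exp(v)/(6*exp(2*v) + 3*exp(v))^2 - 2*exp(v)/(6*exp(2*v) + 3*exp(v))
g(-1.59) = -0.47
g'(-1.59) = 0.14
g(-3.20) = -0.62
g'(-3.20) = 0.05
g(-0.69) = -0.33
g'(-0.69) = 0.17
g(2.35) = -0.03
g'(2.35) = 0.03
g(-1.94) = -0.52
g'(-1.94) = 0.12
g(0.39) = -0.17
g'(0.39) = 0.13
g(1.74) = -0.05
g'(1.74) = 0.05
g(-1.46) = -0.46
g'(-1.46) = 0.14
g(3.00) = -0.02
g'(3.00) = 0.02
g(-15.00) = -0.67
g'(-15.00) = 0.00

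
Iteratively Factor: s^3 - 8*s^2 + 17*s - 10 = (s - 5)*(s^2 - 3*s + 2) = (s - 5)*(s - 2)*(s - 1)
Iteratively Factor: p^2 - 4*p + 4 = (p - 2)*(p - 2)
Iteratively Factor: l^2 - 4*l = (l)*(l - 4)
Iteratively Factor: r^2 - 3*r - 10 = (r - 5)*(r + 2)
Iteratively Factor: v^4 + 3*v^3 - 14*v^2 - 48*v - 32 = (v + 2)*(v^3 + v^2 - 16*v - 16) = (v + 1)*(v + 2)*(v^2 - 16) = (v - 4)*(v + 1)*(v + 2)*(v + 4)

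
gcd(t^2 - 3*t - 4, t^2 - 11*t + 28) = t - 4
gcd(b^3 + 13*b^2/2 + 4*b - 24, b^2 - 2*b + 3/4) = b - 3/2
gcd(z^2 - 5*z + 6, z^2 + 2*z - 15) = z - 3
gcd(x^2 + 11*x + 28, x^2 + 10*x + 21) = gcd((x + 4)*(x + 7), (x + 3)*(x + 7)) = x + 7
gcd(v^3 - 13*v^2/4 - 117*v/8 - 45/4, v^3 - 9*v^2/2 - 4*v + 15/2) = v + 3/2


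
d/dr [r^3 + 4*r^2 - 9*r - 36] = 3*r^2 + 8*r - 9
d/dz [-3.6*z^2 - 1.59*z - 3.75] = -7.2*z - 1.59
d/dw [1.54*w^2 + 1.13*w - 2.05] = 3.08*w + 1.13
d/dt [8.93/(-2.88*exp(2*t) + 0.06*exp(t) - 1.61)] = (51.4368*exp(t) - 0.5358)*exp(t)/(2.88*exp(2*t) - 0.06*exp(t) + 1.61)^2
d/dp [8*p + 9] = 8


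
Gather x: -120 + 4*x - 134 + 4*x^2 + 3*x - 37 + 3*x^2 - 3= 7*x^2 + 7*x - 294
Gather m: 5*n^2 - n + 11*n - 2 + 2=5*n^2 + 10*n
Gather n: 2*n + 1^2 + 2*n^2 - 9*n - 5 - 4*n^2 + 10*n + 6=-2*n^2 + 3*n + 2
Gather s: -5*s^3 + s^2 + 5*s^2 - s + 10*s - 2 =-5*s^3 + 6*s^2 + 9*s - 2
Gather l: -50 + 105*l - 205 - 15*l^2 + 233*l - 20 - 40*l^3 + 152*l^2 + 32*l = -40*l^3 + 137*l^2 + 370*l - 275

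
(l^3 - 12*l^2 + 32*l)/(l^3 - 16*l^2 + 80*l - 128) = l/(l - 4)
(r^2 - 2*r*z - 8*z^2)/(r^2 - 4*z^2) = (-r + 4*z)/(-r + 2*z)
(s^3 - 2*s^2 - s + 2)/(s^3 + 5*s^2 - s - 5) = (s - 2)/(s + 5)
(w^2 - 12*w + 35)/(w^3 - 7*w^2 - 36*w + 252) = (w - 5)/(w^2 - 36)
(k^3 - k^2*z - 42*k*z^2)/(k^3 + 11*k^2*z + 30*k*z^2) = (k - 7*z)/(k + 5*z)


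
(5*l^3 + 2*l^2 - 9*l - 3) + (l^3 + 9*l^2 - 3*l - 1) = 6*l^3 + 11*l^2 - 12*l - 4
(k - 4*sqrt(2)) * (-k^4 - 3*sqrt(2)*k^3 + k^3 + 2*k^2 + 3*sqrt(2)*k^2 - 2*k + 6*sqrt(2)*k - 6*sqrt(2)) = -k^5 + k^4 + sqrt(2)*k^4 - sqrt(2)*k^3 + 26*k^3 - 26*k^2 - 2*sqrt(2)*k^2 - 48*k + 2*sqrt(2)*k + 48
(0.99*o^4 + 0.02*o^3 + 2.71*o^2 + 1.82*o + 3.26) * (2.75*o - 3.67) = 2.7225*o^5 - 3.5783*o^4 + 7.3791*o^3 - 4.9407*o^2 + 2.2856*o - 11.9642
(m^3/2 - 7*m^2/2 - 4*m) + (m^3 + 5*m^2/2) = 3*m^3/2 - m^2 - 4*m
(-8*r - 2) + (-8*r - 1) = -16*r - 3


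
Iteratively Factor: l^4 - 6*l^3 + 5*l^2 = (l - 5)*(l^3 - l^2) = l*(l - 5)*(l^2 - l) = l*(l - 5)*(l - 1)*(l)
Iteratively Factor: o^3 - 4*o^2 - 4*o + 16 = (o - 4)*(o^2 - 4) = (o - 4)*(o + 2)*(o - 2)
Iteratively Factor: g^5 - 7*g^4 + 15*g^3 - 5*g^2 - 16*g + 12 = (g - 3)*(g^4 - 4*g^3 + 3*g^2 + 4*g - 4) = (g - 3)*(g - 1)*(g^3 - 3*g^2 + 4) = (g - 3)*(g - 1)*(g + 1)*(g^2 - 4*g + 4) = (g - 3)*(g - 2)*(g - 1)*(g + 1)*(g - 2)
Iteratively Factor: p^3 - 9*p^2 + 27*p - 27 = (p - 3)*(p^2 - 6*p + 9) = (p - 3)^2*(p - 3)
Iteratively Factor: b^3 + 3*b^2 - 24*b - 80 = (b - 5)*(b^2 + 8*b + 16) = (b - 5)*(b + 4)*(b + 4)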